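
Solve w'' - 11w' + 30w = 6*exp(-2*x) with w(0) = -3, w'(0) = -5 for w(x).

Characteristic equation r² - 11r + 30 = 0 factors as (r - 6)(r - 5) = 0, so r = 6, 5.
Hence w_h = C1*exp(6*x) + C2*exp(5*x).
Try w_p = A*exp(-2*x). Substituting into the equation and dividing by exp(-2*x) gives A = 3/28, so w_p = 3*exp(-2*x)/28.
General solution: w = 3*exp(-2*x)/28 + C1*exp(6*x) + C2*exp(5*x).
Apply the initial conditions: w(0) = 3/28 + C1 + C2 = -3 and w'(0) = -3/14 + 5*C2 + 6*C1 = -5. Solving gives C1 = 43/4, C2 = -97/7.

w = -97*exp(5*x)/7 + 3*exp(-2*x)/28 + 43*exp(6*x)/4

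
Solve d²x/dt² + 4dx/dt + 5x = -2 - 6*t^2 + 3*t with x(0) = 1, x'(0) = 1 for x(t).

Characteristic equation r² + 4r + 5 = 0 has discriminant (4)² - 4·(5) = -4 < 0, so r = -2 ± i.
Hence x_h = C1*cos(t)*exp(-2*t) + C2*exp(-2*t)*sin(t).
For the particular solution try x_p = A0 + A1*t + A2*t^2. Substituting and matching coefficients of each power of t gives A0 = -242/125, A1 = 63/25, A2 = -6/5, so x_p = -242/125 - 6*t^2/5 + 63*t/25.
General solution: x = -242/125 - 6*t^2/5 + 63*t/25 + C1*cos(t)*exp(-2*t) + C2*exp(-2*t)*sin(t).
Apply the initial conditions: x(0) = -242/125 + C1 = 1 and x'(0) = 63/25 + C2 - 2*C1 = 1. Solving gives C1 = 367/125, C2 = 544/125.

x = -242/125 - 6*t**2/5 + 63*t/25 + 367*cos(t)*exp(-2*t)/125 + 544*exp(-2*t)*sin(t)/125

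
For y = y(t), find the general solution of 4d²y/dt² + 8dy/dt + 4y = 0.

Divide through by 4: y'' + 2y' + y = 0.
Characteristic equation r² + 2r + 1 = 0 has discriminant (2)² - 4·(1) = 0, so r = -1 is a repeated root.
Hence y_h = (C1 + C2*t)*exp(-t).

y = C1*exp(-t) + C2*t*exp(-t)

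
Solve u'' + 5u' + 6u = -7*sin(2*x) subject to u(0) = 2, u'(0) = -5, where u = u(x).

u = -7*sin(2*x)/52 - 3*exp(-2*x)/4 + 27*exp(-3*x)/13 + 35*cos(2*x)/52

Characteristic equation r² + 5r + 6 = 0 factors as (r + 2)(r + 3) = 0, so r = -2, -3.
Hence u_h = C1*exp(-2*x) + C2*exp(-3*x).
Try u_p = A*cos(2*x) + B*sin(2*x). Substituting and equating the coefficients of cos(2x) and sin(2x) gives A = 35/52, B = -7/52, so u_p = -7*sin(2*x)/52 + 35*cos(2*x)/52.
General solution: u = -7*sin(2*x)/52 + 35*cos(2*x)/52 + C1*exp(-2*x) + C2*exp(-3*x).
Apply the initial conditions: u(0) = 35/52 + C1 + C2 = 2 and u'(0) = -7/26 - 3*C2 - 2*C1 = -5. Solving gives C1 = -3/4, C2 = 27/13.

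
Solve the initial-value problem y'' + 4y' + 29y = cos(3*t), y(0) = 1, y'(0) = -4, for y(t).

y = 3*sin(3*t)/136 + 5*cos(3*t)/136 - 291*exp(-2*t)*sin(5*t)/680 + 131*cos(5*t)*exp(-2*t)/136

Characteristic equation r² + 4r + 29 = 0 has discriminant (4)² - 4·(29) = -100 < 0, so r = -2 ± 5i.
Hence y_h = C1*cos(5*t)*exp(-2*t) + C2*exp(-2*t)*sin(5*t).
Try y_p = A*cos(3*t) + B*sin(3*t). Substituting and equating the coefficients of cos(3t) and sin(3t) gives A = 5/136, B = 3/136, so y_p = 3*sin(3*t)/136 + 5*cos(3*t)/136.
General solution: y = 3*sin(3*t)/136 + 5*cos(3*t)/136 + C1*cos(5*t)*exp(-2*t) + C2*exp(-2*t)*sin(5*t).
Apply the initial conditions: y(0) = 5/136 + C1 = 1 and y'(0) = 9/136 - 2*C1 + 5*C2 = -4. Solving gives C1 = 131/136, C2 = -291/680.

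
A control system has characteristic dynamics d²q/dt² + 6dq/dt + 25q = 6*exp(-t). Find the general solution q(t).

q = 3*exp(-t)/10 + C1*cos(4*t)*exp(-3*t) + C2*exp(-3*t)*sin(4*t)

Characteristic equation r² + 6r + 25 = 0 has discriminant (6)² - 4·(25) = -64 < 0, so r = -3 ± 4i.
Hence q_h = C1*cos(4*t)*exp(-3*t) + C2*exp(-3*t)*sin(4*t).
Try q_p = A*exp(-t). Substituting into the equation and dividing by exp(-t) gives A = 3/10, so q_p = 3*exp(-t)/10.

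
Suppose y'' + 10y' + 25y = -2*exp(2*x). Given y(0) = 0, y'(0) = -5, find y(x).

Characteristic equation r² + 10r + 25 = 0 has discriminant (10)² - 4·(25) = 0, so r = -5 is a repeated root.
Hence y_h = (C1 + C2*x)*exp(-5*x).
Try y_p = A*exp(2*x). Substituting into the equation and dividing by exp(2*x) gives A = -2/49, so y_p = -2*exp(2*x)/49.
General solution: y = -2*exp(2*x)/49 + C1*exp(-5*x) + C2*x*exp(-5*x).
Apply the initial conditions: y(0) = -2/49 + C1 = 0 and y'(0) = -4/49 + C2 - 5*C1 = -5. Solving gives C1 = 2/49, C2 = -33/7.

y = -2*exp(2*x)/49 + 2*exp(-5*x)/49 - 33*x*exp(-5*x)/7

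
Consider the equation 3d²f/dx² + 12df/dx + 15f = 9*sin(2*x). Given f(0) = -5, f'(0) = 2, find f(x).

f = -24*cos(2*x)/65 + 3*sin(2*x)/65 - 478*exp(-2*x)*sin(x)/65 - 301*cos(x)*exp(-2*x)/65

Divide through by 3: f'' + 4f' + 5f = 3*sin(2*x).
Characteristic equation r² + 4r + 5 = 0 has discriminant (4)² - 4·(5) = -4 < 0, so r = -2 ± i.
Hence f_h = C1*cos(x)*exp(-2*x) + C2*exp(-2*x)*sin(x).
Try f_p = A*cos(2*x) + B*sin(2*x). Substituting and equating the coefficients of cos(2x) and sin(2x) gives A = -24/65, B = 3/65, so f_p = -24*cos(2*x)/65 + 3*sin(2*x)/65.
General solution: f = -24*cos(2*x)/65 + 3*sin(2*x)/65 + C1*cos(x)*exp(-2*x) + C2*exp(-2*x)*sin(x).
Apply the initial conditions: f(0) = -24/65 + C1 = -5 and f'(0) = 6/65 + C2 - 2*C1 = 2. Solving gives C1 = -301/65, C2 = -478/65.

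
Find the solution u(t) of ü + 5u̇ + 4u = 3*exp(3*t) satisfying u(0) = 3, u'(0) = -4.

Characteristic equation r² + 5r + 4 = 0 factors as (r + 1)(r + 4) = 0, so r = -1, -4.
Hence u_h = C1*exp(-t) + C2*exp(-4*t).
Try u_p = A*exp(3*t). Substituting into the equation and dividing by exp(3*t) gives A = 3/28, so u_p = 3*exp(3*t)/28.
General solution: u = 3*exp(3*t)/28 + C1*exp(-t) + C2*exp(-4*t).
Apply the initial conditions: u(0) = 3/28 + C1 + C2 = 3 and u'(0) = 9/28 - C1 - 4*C2 = -4. Solving gives C1 = 29/12, C2 = 10/21.

u = 3*exp(3*t)/28 + 10*exp(-4*t)/21 + 29*exp(-t)/12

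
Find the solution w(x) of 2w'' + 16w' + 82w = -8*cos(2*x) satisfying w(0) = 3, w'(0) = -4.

w = -148*cos(2*x)/1625 - 64*sin(2*x)/1625 + 2744*exp(-4*x)*sin(5*x)/1625 + 5023*cos(5*x)*exp(-4*x)/1625

Divide through by 2: w'' + 8w' + 41w = -4*cos(2*x).
Characteristic equation r² + 8r + 41 = 0 has discriminant (8)² - 4·(41) = -100 < 0, so r = -4 ± 5i.
Hence w_h = C1*cos(5*x)*exp(-4*x) + C2*exp(-4*x)*sin(5*x).
Try w_p = A*cos(2*x) + B*sin(2*x). Substituting and equating the coefficients of cos(2x) and sin(2x) gives A = -148/1625, B = -64/1625, so w_p = -148*cos(2*x)/1625 - 64*sin(2*x)/1625.
General solution: w = -148*cos(2*x)/1625 - 64*sin(2*x)/1625 + C1*cos(5*x)*exp(-4*x) + C2*exp(-4*x)*sin(5*x).
Apply the initial conditions: w(0) = -148/1625 + C1 = 3 and w'(0) = -128/1625 - 4*C1 + 5*C2 = -4. Solving gives C1 = 5023/1625, C2 = 2744/1625.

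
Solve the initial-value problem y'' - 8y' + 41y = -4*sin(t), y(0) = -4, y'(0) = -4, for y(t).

Characteristic equation r² - 8r + 41 = 0 has discriminant (-8)² - 4·(41) = -100 < 0, so r = 4 ± 5i.
Hence y_h = C1*cos(5*t)*exp(4*t) + C2*exp(4*t)*sin(5*t).
Try y_p = A*cos(t) + B*sin(t). Substituting and equating the coefficients of cos(t) and sin(t) gives A = -1/52, B = -5/52, so y_p = -5*sin(t)/52 - cos(t)/52.
General solution: y = -5*sin(t)/52 - cos(t)/52 + C1*cos(5*t)*exp(4*t) + C2*exp(4*t)*sin(5*t).
Apply the initial conditions: y(0) = -1/52 + C1 = -4 and y'(0) = -5/52 + 4*C1 + 5*C2 = -4. Solving gives C1 = -207/52, C2 = 125/52.

y = -5*sin(t)/52 - cos(t)/52 - 207*cos(5*t)*exp(4*t)/52 + 125*exp(4*t)*sin(5*t)/52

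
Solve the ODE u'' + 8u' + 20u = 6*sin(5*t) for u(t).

u = -48*cos(5*t)/325 - 6*sin(5*t)/325 + C1*cos(2*t)*exp(-4*t) + C2*exp(-4*t)*sin(2*t)

Characteristic equation r² + 8r + 20 = 0 has discriminant (8)² - 4·(20) = -16 < 0, so r = -4 ± 2i.
Hence u_h = C1*cos(2*t)*exp(-4*t) + C2*exp(-4*t)*sin(2*t).
Try u_p = A*cos(5*t) + B*sin(5*t). Substituting and equating the coefficients of cos(5t) and sin(5t) gives A = -48/325, B = -6/325, so u_p = -48*cos(5*t)/325 - 6*sin(5*t)/325.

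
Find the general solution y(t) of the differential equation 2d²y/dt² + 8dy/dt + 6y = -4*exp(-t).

y = C1*exp(-t) + C2*exp(-3*t) - t*exp(-t)

Divide through by 2: y'' + 4y' + 3y = -2*exp(-t).
Characteristic equation r² + 4r + 3 = 0 factors as (r + 1)(r + 3) = 0, so r = -1, -3.
Hence y_h = C1*exp(-t) + C2*exp(-3*t).
Since exp(-t) solves the homogeneous equation (r = -1 is a root of multiplicity 1), multiply the trial by t. Try y_p = A*t*exp(-t). Substituting into the equation and dividing by exp(-t) gives A = -1, so y_p = -t*exp(-t).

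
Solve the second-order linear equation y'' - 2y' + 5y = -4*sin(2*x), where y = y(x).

y = -16*cos(2*x)/17 - 4*sin(2*x)/17 + C1*cos(2*x)*exp(x) + C2*exp(x)*sin(2*x)

Characteristic equation r² - 2r + 5 = 0 has discriminant (-2)² - 4·(5) = -16 < 0, so r = 1 ± 2i.
Hence y_h = C1*cos(2*x)*exp(x) + C2*exp(x)*sin(2*x).
Try y_p = A*cos(2*x) + B*sin(2*x). Substituting and equating the coefficients of cos(2x) and sin(2x) gives A = -16/17, B = -4/17, so y_p = -16*cos(2*x)/17 - 4*sin(2*x)/17.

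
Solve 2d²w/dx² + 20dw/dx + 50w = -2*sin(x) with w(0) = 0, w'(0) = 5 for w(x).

w = -6*sin(x)/169 - 5*exp(-5*x)/338 + 5*cos(x)/338 + 129*x*exp(-5*x)/26

Divide through by 2: w'' + 10w' + 25w = -sin(x).
Characteristic equation r² + 10r + 25 = 0 has discriminant (10)² - 4·(25) = 0, so r = -5 is a repeated root.
Hence w_h = (C1 + C2*x)*exp(-5*x).
Try w_p = A*cos(x) + B*sin(x). Substituting and equating the coefficients of cos(x) and sin(x) gives A = 5/338, B = -6/169, so w_p = -6*sin(x)/169 + 5*cos(x)/338.
General solution: w = -6*sin(x)/169 + 5*cos(x)/338 + C1*exp(-5*x) + C2*x*exp(-5*x).
Apply the initial conditions: w(0) = 5/338 + C1 = 0 and w'(0) = -6/169 + C2 - 5*C1 = 5. Solving gives C1 = -5/338, C2 = 129/26.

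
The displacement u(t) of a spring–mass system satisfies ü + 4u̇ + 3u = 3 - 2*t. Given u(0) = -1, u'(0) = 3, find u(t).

Characteristic equation r² + 4r + 3 = 0 factors as (r + 1)(r + 3) = 0, so r = -1, -3.
Hence u_h = C1*exp(-t) + C2*exp(-3*t).
For the particular solution try u_p = A0 + A1*t. Substituting and matching coefficients of each power of t gives A0 = 17/9, A1 = -2/3, so u_p = 17/9 - 2*t/3.
General solution: u = 17/9 - 2*t/3 + C1*exp(-t) + C2*exp(-3*t).
Apply the initial conditions: u(0) = 17/9 + C1 + C2 = -1 and u'(0) = -2/3 - C1 - 3*C2 = 3. Solving gives C1 = -5/2, C2 = -7/18.

u = 17/9 - 7*exp(-3*t)/18 - 5*exp(-t)/2 - 2*t/3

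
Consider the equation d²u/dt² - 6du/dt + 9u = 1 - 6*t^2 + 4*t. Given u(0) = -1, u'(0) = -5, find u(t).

u = -1/27 - 26*exp(3*t)/27 - 4*t/9 - 2*t**2/3 - 5*t*exp(3*t)/3

Characteristic equation r² - 6r + 9 = 0 has discriminant (-6)² - 4·(9) = 0, so r = 3 is a repeated root.
Hence u_h = (C1 + C2*t)*exp(3*t).
For the particular solution try u_p = A0 + A1*t + A2*t^2. Substituting and matching coefficients of each power of t gives A0 = -1/27, A1 = -4/9, A2 = -2/3, so u_p = -1/27 - 4*t/9 - 2*t^2/3.
General solution: u = -1/27 - 4*t/9 - 2*t^2/3 + C1*exp(3*t) + C2*t*exp(3*t).
Apply the initial conditions: u(0) = -1/27 + C1 = -1 and u'(0) = -4/9 + C2 + 3*C1 = -5. Solving gives C1 = -26/27, C2 = -5/3.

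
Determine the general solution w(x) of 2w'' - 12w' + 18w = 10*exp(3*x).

Divide through by 2: w'' - 6w' + 9w = 5*exp(3*x).
Characteristic equation r² - 6r + 9 = 0 has discriminant (-6)² - 4·(9) = 0, so r = 3 is a repeated root.
Hence w_h = (C1 + C2*x)*exp(3*x).
Since exp(3*x) solves the homogeneous equation (r = 3 is a root of multiplicity 2), multiply the trial by x^2. Try w_p = A*x^2*exp(3*x). Substituting into the equation and dividing by exp(3*x) gives A = 5/2, so w_p = 5*x^2*exp(3*x)/2.

w = C1*exp(3*x) + 5*x**2*exp(3*x)/2 + C2*x*exp(3*x)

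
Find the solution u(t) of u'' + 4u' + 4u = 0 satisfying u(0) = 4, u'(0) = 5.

u = 4*exp(-2*t) + 13*t*exp(-2*t)

Characteristic equation r² + 4r + 4 = 0 has discriminant (4)² - 4·(4) = 0, so r = -2 is a repeated root.
Hence u_h = (C1 + C2*t)*exp(-2*t).
Apply the initial conditions: u(0) = C1 = 4 and u'(0) = C2 - 2*C1 = 5. Solving gives C1 = 4, C2 = 13.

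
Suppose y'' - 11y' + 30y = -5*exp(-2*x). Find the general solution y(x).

y = -5*exp(-2*x)/56 + C1*exp(5*x) + C2*exp(6*x)

Characteristic equation r² - 11r + 30 = 0 factors as (r - 5)(r - 6) = 0, so r = 5, 6.
Hence y_h = C1*exp(5*x) + C2*exp(6*x).
Try y_p = A*exp(-2*x). Substituting into the equation and dividing by exp(-2*x) gives A = -5/56, so y_p = -5*exp(-2*x)/56.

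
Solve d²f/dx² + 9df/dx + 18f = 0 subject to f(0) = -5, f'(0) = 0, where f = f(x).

Characteristic equation r² + 9r + 18 = 0 factors as (r + 3)(r + 6) = 0, so r = -3, -6.
Hence f_h = C1*exp(-3*x) + C2*exp(-6*x).
Apply the initial conditions: f(0) = C1 + C2 = -5 and f'(0) = -6*C2 - 3*C1 = 0. Solving gives C1 = -10, C2 = 5.

f = -10*exp(-3*x) + 5*exp(-6*x)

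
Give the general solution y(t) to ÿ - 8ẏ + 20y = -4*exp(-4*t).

Characteristic equation r² - 8r + 20 = 0 has discriminant (-8)² - 4·(20) = -16 < 0, so r = 4 ± 2i.
Hence y_h = C1*cos(2*t)*exp(4*t) + C2*exp(4*t)*sin(2*t).
Try y_p = A*exp(-4*t). Substituting into the equation and dividing by exp(-4*t) gives A = -1/17, so y_p = -exp(-4*t)/17.

y = -exp(-4*t)/17 + C1*cos(2*t)*exp(4*t) + C2*exp(4*t)*sin(2*t)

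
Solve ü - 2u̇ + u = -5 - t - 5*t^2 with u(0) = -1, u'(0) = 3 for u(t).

u = -37 - 21*t - 5*t**2 + 36*exp(t) - 12*t*exp(t)

Characteristic equation r² - 2r + 1 = 0 has discriminant (-2)² - 4·(1) = 0, so r = 1 is a repeated root.
Hence u_h = (C1 + C2*t)*exp(t).
For the particular solution try u_p = A0 + A1*t + A2*t^2. Substituting and matching coefficients of each power of t gives A0 = -37, A1 = -21, A2 = -5, so u_p = -37 - 21*t - 5*t^2.
General solution: u = -37 - 21*t - 5*t^2 + C1*exp(t) + C2*t*exp(t).
Apply the initial conditions: u(0) = -37 + C1 = -1 and u'(0) = -21 + C1 + C2 = 3. Solving gives C1 = 36, C2 = -12.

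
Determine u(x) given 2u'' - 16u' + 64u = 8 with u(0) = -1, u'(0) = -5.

u = 1/8 - 9*cos(4*x)*exp(4*x)/8 - exp(4*x)*sin(4*x)/8

Divide through by 2: u'' - 8u' + 32u = 4.
Characteristic equation r² - 8r + 32 = 0 has discriminant (-8)² - 4·(32) = -64 < 0, so r = 4 ± 4i.
Hence u_h = C1*cos(4*x)*exp(4*x) + C2*exp(4*x)*sin(4*x).
For the particular solution try u_p = A0. Substituting and matching coefficients of each power of x gives A0 = 1/8, so u_p = 1/8.
General solution: u = 1/8 + C1*cos(4*x)*exp(4*x) + C2*exp(4*x)*sin(4*x).
Apply the initial conditions: u(0) = 1/8 + C1 = -1 and u'(0) = 4*C1 + 4*C2 = -5. Solving gives C1 = -9/8, C2 = -1/8.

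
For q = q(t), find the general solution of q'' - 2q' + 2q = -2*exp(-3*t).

Characteristic equation r² - 2r + 2 = 0 has discriminant (-2)² - 4·(2) = -4 < 0, so r = 1 ± i.
Hence q_h = C1*cos(t)*exp(t) + C2*exp(t)*sin(t).
Try q_p = A*exp(-3*t). Substituting into the equation and dividing by exp(-3*t) gives A = -2/17, so q_p = -2*exp(-3*t)/17.

q = -2*exp(-3*t)/17 + C1*cos(t)*exp(t) + C2*exp(t)*sin(t)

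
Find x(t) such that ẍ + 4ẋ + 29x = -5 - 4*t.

x = -129/841 - 4*t/29 + C1*cos(5*t)*exp(-2*t) + C2*exp(-2*t)*sin(5*t)

Characteristic equation r² + 4r + 29 = 0 has discriminant (4)² - 4·(29) = -100 < 0, so r = -2 ± 5i.
Hence x_h = C1*cos(5*t)*exp(-2*t) + C2*exp(-2*t)*sin(5*t).
For the particular solution try x_p = A0 + A1*t. Substituting and matching coefficients of each power of t gives A0 = -129/841, A1 = -4/29, so x_p = -129/841 - 4*t/29.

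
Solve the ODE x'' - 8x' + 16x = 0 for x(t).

Characteristic equation r² - 8r + 16 = 0 has discriminant (-8)² - 4·(16) = 0, so r = 4 is a repeated root.
Hence x_h = (C1 + C2*t)*exp(4*t).

x = C1*exp(4*t) + C2*t*exp(4*t)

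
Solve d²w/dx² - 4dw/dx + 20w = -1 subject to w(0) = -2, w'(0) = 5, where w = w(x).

Characteristic equation r² - 4r + 20 = 0 has discriminant (-4)² - 4·(20) = -64 < 0, so r = 2 ± 4i.
Hence w_h = C1*cos(4*x)*exp(2*x) + C2*exp(2*x)*sin(4*x).
For the particular solution try w_p = A0. Substituting and matching coefficients of each power of x gives A0 = -1/20, so w_p = -1/20.
General solution: w = -1/20 + C1*cos(4*x)*exp(2*x) + C2*exp(2*x)*sin(4*x).
Apply the initial conditions: w(0) = -1/20 + C1 = -2 and w'(0) = 2*C1 + 4*C2 = 5. Solving gives C1 = -39/20, C2 = 89/40.

w = -1/20 - 39*cos(4*x)*exp(2*x)/20 + 89*exp(2*x)*sin(4*x)/40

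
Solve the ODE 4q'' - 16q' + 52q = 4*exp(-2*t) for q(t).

Divide through by 4: q'' - 4q' + 13q = exp(-2*t).
Characteristic equation r² - 4r + 13 = 0 has discriminant (-4)² - 4·(13) = -36 < 0, so r = 2 ± 3i.
Hence q_h = C1*cos(3*t)*exp(2*t) + C2*exp(2*t)*sin(3*t).
Try q_p = A*exp(-2*t). Substituting into the equation and dividing by exp(-2*t) gives A = 1/25, so q_p = exp(-2*t)/25.

q = exp(-2*t)/25 + C1*cos(3*t)*exp(2*t) + C2*exp(2*t)*sin(3*t)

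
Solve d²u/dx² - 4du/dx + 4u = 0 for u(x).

u = C1*exp(2*x) + C2*x*exp(2*x)

Characteristic equation r² - 4r + 4 = 0 has discriminant (-4)² - 4·(4) = 0, so r = 2 is a repeated root.
Hence u_h = (C1 + C2*x)*exp(2*x).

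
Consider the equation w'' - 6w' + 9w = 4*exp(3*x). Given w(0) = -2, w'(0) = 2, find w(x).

Characteristic equation r² - 6r + 9 = 0 has discriminant (-6)² - 4·(9) = 0, so r = 3 is a repeated root.
Hence w_h = (C1 + C2*x)*exp(3*x).
Since exp(3*x) solves the homogeneous equation (r = 3 is a root of multiplicity 2), multiply the trial by x^2. Try w_p = A*x^2*exp(3*x). Substituting into the equation and dividing by exp(3*x) gives A = 2, so w_p = 2*x^2*exp(3*x).
General solution: w = C1*exp(3*x) + 2*x^2*exp(3*x) + C2*x*exp(3*x).
Apply the initial conditions: w(0) = C1 = -2 and w'(0) = C2 + 3*C1 = 2. Solving gives C1 = -2, C2 = 8.

w = -2*exp(3*x) + 2*x**2*exp(3*x) + 8*x*exp(3*x)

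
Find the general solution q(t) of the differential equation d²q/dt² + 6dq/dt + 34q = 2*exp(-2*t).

q = exp(-2*t)/13 + C1*cos(5*t)*exp(-3*t) + C2*exp(-3*t)*sin(5*t)

Characteristic equation r² + 6r + 34 = 0 has discriminant (6)² - 4·(34) = -100 < 0, so r = -3 ± 5i.
Hence q_h = C1*cos(5*t)*exp(-3*t) + C2*exp(-3*t)*sin(5*t).
Try q_p = A*exp(-2*t). Substituting into the equation and dividing by exp(-2*t) gives A = 1/13, so q_p = exp(-2*t)/13.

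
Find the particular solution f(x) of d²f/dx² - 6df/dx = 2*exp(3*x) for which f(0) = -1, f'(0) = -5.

Characteristic equation r² - 6r = 0 factors as (r - 6)r = 0, so r = 6, 0.
Hence f_h = C1*exp(6*x) + C2.
Try f_p = A*exp(3*x). Substituting into the equation and dividing by exp(3*x) gives A = -2/9, so f_p = -2*exp(3*x)/9.
General solution: f = C2 - 2*exp(3*x)/9 + C1*exp(6*x).
Apply the initial conditions: f(0) = -2/9 + C1 + C2 = -1 and f'(0) = -2/3 + 6*C1 = -5. Solving gives C1 = -13/18, C2 = -1/18.

f = -1/18 - 13*exp(6*x)/18 - 2*exp(3*x)/9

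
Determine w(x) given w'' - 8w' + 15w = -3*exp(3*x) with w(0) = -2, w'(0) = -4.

w = -9*exp(3*x)/4 + exp(5*x)/4 + 3*x*exp(3*x)/2

Characteristic equation r² - 8r + 15 = 0 factors as (r - 3)(r - 5) = 0, so r = 3, 5.
Hence w_h = C1*exp(3*x) + C2*exp(5*x).
Since exp(3*x) solves the homogeneous equation (r = 3 is a root of multiplicity 1), multiply the trial by x. Try w_p = A*x*exp(3*x). Substituting into the equation and dividing by exp(3*x) gives A = 3/2, so w_p = 3*x*exp(3*x)/2.
General solution: w = C1*exp(3*x) + C2*exp(5*x) + 3*x*exp(3*x)/2.
Apply the initial conditions: w(0) = C1 + C2 = -2 and w'(0) = 3/2 + 3*C1 + 5*C2 = -4. Solving gives C1 = -9/4, C2 = 1/4.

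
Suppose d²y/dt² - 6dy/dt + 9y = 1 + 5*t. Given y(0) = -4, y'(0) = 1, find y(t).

y = 13/27 - 121*exp(3*t)/27 + 5*t/9 + 125*t*exp(3*t)/9

Characteristic equation r² - 6r + 9 = 0 has discriminant (-6)² - 4·(9) = 0, so r = 3 is a repeated root.
Hence y_h = (C1 + C2*t)*exp(3*t).
For the particular solution try y_p = A0 + A1*t. Substituting and matching coefficients of each power of t gives A0 = 13/27, A1 = 5/9, so y_p = 13/27 + 5*t/9.
General solution: y = 13/27 + 5*t/9 + C1*exp(3*t) + C2*t*exp(3*t).
Apply the initial conditions: y(0) = 13/27 + C1 = -4 and y'(0) = 5/9 + C2 + 3*C1 = 1. Solving gives C1 = -121/27, C2 = 125/9.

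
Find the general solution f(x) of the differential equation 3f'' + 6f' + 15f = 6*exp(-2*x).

f = 2*exp(-2*x)/5 + C1*cos(2*x)*exp(-x) + C2*exp(-x)*sin(2*x)

Divide through by 3: f'' + 2f' + 5f = 2*exp(-2*x).
Characteristic equation r² + 2r + 5 = 0 has discriminant (2)² - 4·(5) = -16 < 0, so r = -1 ± 2i.
Hence f_h = C1*cos(2*x)*exp(-x) + C2*exp(-x)*sin(2*x).
Try f_p = A*exp(-2*x). Substituting into the equation and dividing by exp(-2*x) gives A = 2/5, so f_p = 2*exp(-2*x)/5.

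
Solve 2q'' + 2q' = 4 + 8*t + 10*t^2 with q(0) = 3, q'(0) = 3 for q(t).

q = -2 - 3*t**2 + 5*exp(-t) + 8*t + 5*t**3/3

Divide through by 2: q'' + q' = 2 + 4*t + 5*t^2.
Characteristic equation r² + r = 0 factors as (r + 1)r = 0, so r = -1, 0.
Hence q_h = C1*exp(-t) + C2.
Since 0 is a characteristic root (multiplicity 1), multiply the polynomial trial by t: try q_p = t*(A0 + A1*t + A2*t^2). Substituting and matching coefficients of each power of t gives A0 = 8, A1 = -3, A2 = 5/3, so q_p = -3*t^2 + 8*t + 5*t^3/3.
General solution: q = C2 - 3*t^2 + 8*t + 5*t^3/3 + C1*exp(-t).
Apply the initial conditions: q(0) = C1 + C2 = 3 and q'(0) = 8 - C1 = 3. Solving gives C1 = 5, C2 = -2.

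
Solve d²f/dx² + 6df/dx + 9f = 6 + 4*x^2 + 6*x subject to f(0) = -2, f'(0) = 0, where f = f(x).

f = 14/27 - 68*exp(-3*x)/27 + 2*x/27 + 4*x**2/9 - 206*x*exp(-3*x)/27

Characteristic equation r² + 6r + 9 = 0 has discriminant (6)² - 4·(9) = 0, so r = -3 is a repeated root.
Hence f_h = (C1 + C2*x)*exp(-3*x).
For the particular solution try f_p = A0 + A1*x + A2*x^2. Substituting and matching coefficients of each power of x gives A0 = 14/27, A1 = 2/27, A2 = 4/9, so f_p = 14/27 + 2*x/27 + 4*x^2/9.
General solution: f = 14/27 + 2*x/27 + 4*x^2/9 + C1*exp(-3*x) + C2*x*exp(-3*x).
Apply the initial conditions: f(0) = 14/27 + C1 = -2 and f'(0) = 2/27 + C2 - 3*C1 = 0. Solving gives C1 = -68/27, C2 = -206/27.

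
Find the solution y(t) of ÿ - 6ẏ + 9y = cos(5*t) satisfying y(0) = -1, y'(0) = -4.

Characteristic equation r² - 6r + 9 = 0 has discriminant (-6)² - 4·(9) = 0, so r = 3 is a repeated root.
Hence y_h = (C1 + C2*t)*exp(3*t).
Try y_p = A*cos(5*t) + B*sin(5*t). Substituting and equating the coefficients of cos(5t) and sin(5t) gives A = -4/289, B = -15/578, so y_p = -15*sin(5*t)/578 - 4*cos(5*t)/289.
General solution: y = -15*sin(5*t)/578 - 4*cos(5*t)/289 + C1*exp(3*t) + C2*t*exp(3*t).
Apply the initial conditions: y(0) = -4/289 + C1 = -1 and y'(0) = -75/578 + C2 + 3*C1 = -4. Solving gives C1 = -285/289, C2 = -31/34.

y = -285*exp(3*t)/289 - 15*sin(5*t)/578 - 4*cos(5*t)/289 - 31*t*exp(3*t)/34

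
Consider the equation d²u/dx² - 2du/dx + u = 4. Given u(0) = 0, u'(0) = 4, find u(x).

u = 4 - 4*exp(x) + 8*x*exp(x)

Characteristic equation r² - 2r + 1 = 0 has discriminant (-2)² - 4·(1) = 0, so r = 1 is a repeated root.
Hence u_h = (C1 + C2*x)*exp(x).
For the particular solution try u_p = A0. Substituting and matching coefficients of each power of x gives A0 = 4, so u_p = 4.
General solution: u = 4 + C1*exp(x) + C2*x*exp(x).
Apply the initial conditions: u(0) = 4 + C1 = 0 and u'(0) = C1 + C2 = 4. Solving gives C1 = -4, C2 = 8.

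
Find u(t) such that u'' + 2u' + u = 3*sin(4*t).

u = -45*sin(4*t)/289 - 24*cos(4*t)/289 + C1*exp(-t) + C2*t*exp(-t)

Characteristic equation r² + 2r + 1 = 0 has discriminant (2)² - 4·(1) = 0, so r = -1 is a repeated root.
Hence u_h = (C1 + C2*t)*exp(-t).
Try u_p = A*cos(4*t) + B*sin(4*t). Substituting and equating the coefficients of cos(4t) and sin(4t) gives A = -24/289, B = -45/289, so u_p = -45*sin(4*t)/289 - 24*cos(4*t)/289.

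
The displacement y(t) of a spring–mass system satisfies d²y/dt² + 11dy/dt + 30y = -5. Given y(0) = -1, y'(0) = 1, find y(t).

Characteristic equation r² + 11r + 30 = 0 factors as (r + 6)(r + 5) = 0, so r = -6, -5.
Hence y_h = C1*exp(-6*t) + C2*exp(-5*t).
For the particular solution try y_p = A0. Substituting and matching coefficients of each power of t gives A0 = -1/6, so y_p = -1/6.
General solution: y = -1/6 + C1*exp(-6*t) + C2*exp(-5*t).
Apply the initial conditions: y(0) = -1/6 + C1 + C2 = -1 and y'(0) = -6*C1 - 5*C2 = 1. Solving gives C1 = 19/6, C2 = -4.

y = -1/6 - 4*exp(-5*t) + 19*exp(-6*t)/6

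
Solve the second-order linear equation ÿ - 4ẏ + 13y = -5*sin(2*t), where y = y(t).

Characteristic equation r² - 4r + 13 = 0 has discriminant (-4)² - 4·(13) = -36 < 0, so r = 2 ± 3i.
Hence y_h = C1*cos(3*t)*exp(2*t) + C2*exp(2*t)*sin(3*t).
Try y_p = A*cos(2*t) + B*sin(2*t). Substituting and equating the coefficients of cos(2t) and sin(2t) gives A = -8/29, B = -9/29, so y_p = -9*sin(2*t)/29 - 8*cos(2*t)/29.

y = -9*sin(2*t)/29 - 8*cos(2*t)/29 + C1*cos(3*t)*exp(2*t) + C2*exp(2*t)*sin(3*t)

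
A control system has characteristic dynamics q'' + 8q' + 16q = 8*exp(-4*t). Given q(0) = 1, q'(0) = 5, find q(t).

q = 4*t**2*exp(-4*t) + 9*t*exp(-4*t) + exp(-4*t)

Characteristic equation r² + 8r + 16 = 0 has discriminant (8)² - 4·(16) = 0, so r = -4 is a repeated root.
Hence q_h = (C1 + C2*t)*exp(-4*t).
Since exp(-4*t) solves the homogeneous equation (r = -4 is a root of multiplicity 2), multiply the trial by t^2. Try q_p = A*t^2*exp(-4*t). Substituting into the equation and dividing by exp(-4*t) gives A = 4, so q_p = 4*t^2*exp(-4*t).
General solution: q = C1*exp(-4*t) + 4*t^2*exp(-4*t) + C2*t*exp(-4*t).
Apply the initial conditions: q(0) = C1 = 1 and q'(0) = C2 - 4*C1 = 5. Solving gives C1 = 1, C2 = 9.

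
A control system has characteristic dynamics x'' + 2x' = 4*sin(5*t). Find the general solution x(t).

x = C2 - 8*cos(5*t)/145 - 4*sin(5*t)/29 + C1*exp(-2*t)

Characteristic equation r² + 2r = 0 factors as (r + 2)r = 0, so r = -2, 0.
Hence x_h = C1*exp(-2*t) + C2.
Try x_p = A*cos(5*t) + B*sin(5*t). Substituting and equating the coefficients of cos(5t) and sin(5t) gives A = -8/145, B = -4/29, so x_p = -8*cos(5*t)/145 - 4*sin(5*t)/29.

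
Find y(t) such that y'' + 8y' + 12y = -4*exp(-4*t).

y = C1*exp(-6*t) + C2*exp(-2*t) + exp(-4*t)

Characteristic equation r² + 8r + 12 = 0 factors as (r + 6)(r + 2) = 0, so r = -6, -2.
Hence y_h = C1*exp(-6*t) + C2*exp(-2*t).
Try y_p = A*exp(-4*t). Substituting into the equation and dividing by exp(-4*t) gives A = 1, so y_p = exp(-4*t).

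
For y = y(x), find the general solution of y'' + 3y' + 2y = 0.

Characteristic equation r² + 3r + 2 = 0 factors as (r + 1)(r + 2) = 0, so r = -1, -2.
Hence y_h = C1*exp(-x) + C2*exp(-2*x).

y = C1*exp(-x) + C2*exp(-2*x)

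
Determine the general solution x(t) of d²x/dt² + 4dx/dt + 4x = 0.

x = C1*exp(-2*t) + C2*t*exp(-2*t)

Characteristic equation r² + 4r + 4 = 0 has discriminant (4)² - 4·(4) = 0, so r = -2 is a repeated root.
Hence x_h = (C1 + C2*t)*exp(-2*t).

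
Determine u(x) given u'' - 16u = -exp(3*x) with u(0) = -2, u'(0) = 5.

u = -23*exp(-4*x)/14 - exp(4*x)/2 + exp(3*x)/7

Characteristic equation r² - 16 = 0 factors as (r + 4)(r - 4) = 0, so r = -4, 4.
Hence u_h = C1*exp(-4*x) + C2*exp(4*x).
Try u_p = A*exp(3*x). Substituting into the equation and dividing by exp(3*x) gives A = 1/7, so u_p = exp(3*x)/7.
General solution: u = exp(3*x)/7 + C1*exp(-4*x) + C2*exp(4*x).
Apply the initial conditions: u(0) = 1/7 + C1 + C2 = -2 and u'(0) = 3/7 - 4*C1 + 4*C2 = 5. Solving gives C1 = -23/14, C2 = -1/2.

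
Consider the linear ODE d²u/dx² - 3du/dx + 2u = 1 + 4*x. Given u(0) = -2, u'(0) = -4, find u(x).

Characteristic equation r² - 3r + 2 = 0 factors as (r - 2)(r - 1) = 0, so r = 2, 1.
Hence u_h = C1*exp(2*x) + C2*exp(x).
For the particular solution try u_p = A0 + A1*x. Substituting and matching coefficients of each power of x gives A0 = 7/2, A1 = 2, so u_p = 7/2 + 2*x.
General solution: u = 7/2 + 2*x + C1*exp(2*x) + C2*exp(x).
Apply the initial conditions: u(0) = 7/2 + C1 + C2 = -2 and u'(0) = 2 + C2 + 2*C1 = -4. Solving gives C1 = -1/2, C2 = -5.

u = 7/2 - 5*exp(x) + 2*x - exp(2*x)/2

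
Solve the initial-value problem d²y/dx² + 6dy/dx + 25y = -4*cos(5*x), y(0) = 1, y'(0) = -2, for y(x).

Characteristic equation r² + 6r + 25 = 0 has discriminant (6)² - 4·(25) = -64 < 0, so r = -3 ± 4i.
Hence y_h = C1*cos(4*x)*exp(-3*x) + C2*exp(-3*x)*sin(4*x).
Try y_p = A*cos(5*x) + B*sin(5*x). Substituting and equating the coefficients of cos(5x) and sin(5x) gives A = 0, B = -2/15, so y_p = -2*sin(5*x)/15.
General solution: y = -2*sin(5*x)/15 + C1*cos(4*x)*exp(-3*x) + C2*exp(-3*x)*sin(4*x).
Apply the initial conditions: y(0) = C1 = 1 and y'(0) = -2/3 - 3*C1 + 4*C2 = -2. Solving gives C1 = 1, C2 = 5/12.

y = -2*sin(5*x)/15 + cos(4*x)*exp(-3*x) + 5*exp(-3*x)*sin(4*x)/12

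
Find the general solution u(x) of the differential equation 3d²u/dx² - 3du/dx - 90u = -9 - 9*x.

Divide through by 3: u'' - u' - 30u = -3 - 3*x.
Characteristic equation r² - r - 30 = 0 factors as (r + 5)(r - 6) = 0, so r = -5, 6.
Hence u_h = C1*exp(-5*x) + C2*exp(6*x).
For the particular solution try u_p = A0 + A1*x. Substituting and matching coefficients of each power of x gives A0 = 29/300, A1 = 1/10, so u_p = 29/300 + x/10.

u = 29/300 + x/10 + C1*exp(-5*x) + C2*exp(6*x)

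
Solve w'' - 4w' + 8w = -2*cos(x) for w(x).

w = -14*cos(x)/65 + 8*sin(x)/65 + C1*cos(2*x)*exp(2*x) + C2*exp(2*x)*sin(2*x)

Characteristic equation r² - 4r + 8 = 0 has discriminant (-4)² - 4·(8) = -16 < 0, so r = 2 ± 2i.
Hence w_h = C1*cos(2*x)*exp(2*x) + C2*exp(2*x)*sin(2*x).
Try w_p = A*cos(x) + B*sin(x). Substituting and equating the coefficients of cos(x) and sin(x) gives A = -14/65, B = 8/65, so w_p = -14*cos(x)/65 + 8*sin(x)/65.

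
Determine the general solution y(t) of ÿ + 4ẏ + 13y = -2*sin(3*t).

Characteristic equation r² + 4r + 13 = 0 has discriminant (4)² - 4·(13) = -36 < 0, so r = -2 ± 3i.
Hence y_h = C1*cos(3*t)*exp(-2*t) + C2*exp(-2*t)*sin(3*t).
Try y_p = A*cos(3*t) + B*sin(3*t). Substituting and equating the coefficients of cos(3t) and sin(3t) gives A = 3/20, B = -1/20, so y_p = -sin(3*t)/20 + 3*cos(3*t)/20.

y = -sin(3*t)/20 + 3*cos(3*t)/20 + C1*cos(3*t)*exp(-2*t) + C2*exp(-2*t)*sin(3*t)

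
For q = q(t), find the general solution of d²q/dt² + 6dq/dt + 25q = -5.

q = -1/5 + C1*cos(4*t)*exp(-3*t) + C2*exp(-3*t)*sin(4*t)

Characteristic equation r² + 6r + 25 = 0 has discriminant (6)² - 4·(25) = -64 < 0, so r = -3 ± 4i.
Hence q_h = C1*cos(4*t)*exp(-3*t) + C2*exp(-3*t)*sin(4*t).
For the particular solution try q_p = A0. Substituting and matching coefficients of each power of t gives A0 = -1/5, so q_p = -1/5.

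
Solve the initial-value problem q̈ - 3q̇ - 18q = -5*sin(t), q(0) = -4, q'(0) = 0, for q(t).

q = -449*exp(6*t)/333 - 47*exp(-3*t)/18 - 3*cos(t)/74 + 19*sin(t)/74

Characteristic equation r² - 3r - 18 = 0 factors as (r - 6)(r + 3) = 0, so r = 6, -3.
Hence q_h = C1*exp(6*t) + C2*exp(-3*t).
Try q_p = A*cos(t) + B*sin(t). Substituting and equating the coefficients of cos(t) and sin(t) gives A = -3/74, B = 19/74, so q_p = -3*cos(t)/74 + 19*sin(t)/74.
General solution: q = -3*cos(t)/74 + 19*sin(t)/74 + C1*exp(6*t) + C2*exp(-3*t).
Apply the initial conditions: q(0) = -3/74 + C1 + C2 = -4 and q'(0) = 19/74 - 3*C2 + 6*C1 = 0. Solving gives C1 = -449/333, C2 = -47/18.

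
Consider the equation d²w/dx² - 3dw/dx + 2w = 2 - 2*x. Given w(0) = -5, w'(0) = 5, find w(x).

w = -1/2 - x - 15*exp(x) + 21*exp(2*x)/2

Characteristic equation r² - 3r + 2 = 0 factors as (r - 1)(r - 2) = 0, so r = 1, 2.
Hence w_h = C1*exp(x) + C2*exp(2*x).
For the particular solution try w_p = A0 + A1*x. Substituting and matching coefficients of each power of x gives A0 = -1/2, A1 = -1, so w_p = -1/2 - x.
General solution: w = -1/2 - x + C1*exp(x) + C2*exp(2*x).
Apply the initial conditions: w(0) = -1/2 + C1 + C2 = -5 and w'(0) = -1 + C1 + 2*C2 = 5. Solving gives C1 = -15, C2 = 21/2.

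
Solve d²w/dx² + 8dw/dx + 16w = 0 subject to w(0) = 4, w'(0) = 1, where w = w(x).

w = 4*exp(-4*x) + 17*x*exp(-4*x)

Characteristic equation r² + 8r + 16 = 0 has discriminant (8)² - 4·(16) = 0, so r = -4 is a repeated root.
Hence w_h = (C1 + C2*x)*exp(-4*x).
Apply the initial conditions: w(0) = C1 = 4 and w'(0) = C2 - 4*C1 = 1. Solving gives C1 = 4, C2 = 17.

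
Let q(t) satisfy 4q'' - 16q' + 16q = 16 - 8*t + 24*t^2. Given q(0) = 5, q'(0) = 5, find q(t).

Divide through by 4: q'' - 4q' + 4q = 4 - 2*t + 6*t^2.
Characteristic equation r² - 4r + 4 = 0 has discriminant (-4)² - 4·(4) = 0, so r = 2 is a repeated root.
Hence q_h = (C1 + C2*t)*exp(2*t).
For the particular solution try q_p = A0 + A1*t + A2*t^2. Substituting and matching coefficients of each power of t gives A0 = 11/4, A1 = 5/2, A2 = 3/2, so q_p = 11/4 + 3*t^2/2 + 5*t/2.
General solution: q = 11/4 + 3*t^2/2 + 5*t/2 + C1*exp(2*t) + C2*t*exp(2*t).
Apply the initial conditions: q(0) = 11/4 + C1 = 5 and q'(0) = 5/2 + C2 + 2*C1 = 5. Solving gives C1 = 9/4, C2 = -2.

q = 11/4 + 3*t**2/2 + 5*t/2 + 9*exp(2*t)/4 - 2*t*exp(2*t)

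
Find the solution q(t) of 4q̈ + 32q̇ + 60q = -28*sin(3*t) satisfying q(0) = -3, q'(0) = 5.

Divide through by 4: q'' + 8q' + 15q = -7*sin(3*t).
Characteristic equation r² + 8r + 15 = 0 factors as (r + 3)(r + 5) = 0, so r = -3, -5.
Hence q_h = C1*exp(-3*t) + C2*exp(-5*t).
Try q_p = A*cos(3*t) + B*sin(3*t). Substituting and equating the coefficients of cos(3t) and sin(3t) gives A = 14/51, B = -7/102, so q_p = -7*sin(3*t)/102 + 14*cos(3*t)/51.
General solution: q = -7*sin(3*t)/102 + 14*cos(3*t)/51 + C1*exp(-3*t) + C2*exp(-5*t).
Apply the initial conditions: q(0) = 14/51 + C1 + C2 = -3 and q'(0) = -7/34 - 5*C2 - 3*C1 = 5. Solving gives C1 = -67/12, C2 = 157/68.

q = -67*exp(-3*t)/12 - 7*sin(3*t)/102 + 14*cos(3*t)/51 + 157*exp(-5*t)/68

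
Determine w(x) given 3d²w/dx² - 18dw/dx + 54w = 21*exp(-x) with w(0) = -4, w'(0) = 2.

Divide through by 3: w'' - 6w' + 18w = 7*exp(-x).
Characteristic equation r² - 6r + 18 = 0 has discriminant (-6)² - 4·(18) = -36 < 0, so r = 3 ± 3i.
Hence w_h = C1*cos(3*x)*exp(3*x) + C2*exp(3*x)*sin(3*x).
Try w_p = A*exp(-x). Substituting into the equation and dividing by exp(-x) gives A = 7/25, so w_p = 7*exp(-x)/25.
General solution: w = 7*exp(-x)/25 + C1*cos(3*x)*exp(3*x) + C2*exp(3*x)*sin(3*x).
Apply the initial conditions: w(0) = 7/25 + C1 = -4 and w'(0) = -7/25 + 3*C1 + 3*C2 = 2. Solving gives C1 = -107/25, C2 = 126/25.

w = 7*exp(-x)/25 - 107*cos(3*x)*exp(3*x)/25 + 126*exp(3*x)*sin(3*x)/25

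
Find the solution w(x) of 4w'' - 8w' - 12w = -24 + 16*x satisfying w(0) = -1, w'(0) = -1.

w = 26/9 - 3*exp(-x) - 8*exp(3*x)/9 - 4*x/3

Divide through by 4: w'' - 2w' - 3w = -6 + 4*x.
Characteristic equation r² - 2r - 3 = 0 factors as (r - 3)(r + 1) = 0, so r = 3, -1.
Hence w_h = C1*exp(3*x) + C2*exp(-x).
For the particular solution try w_p = A0 + A1*x. Substituting and matching coefficients of each power of x gives A0 = 26/9, A1 = -4/3, so w_p = 26/9 - 4*x/3.
General solution: w = 26/9 - 4*x/3 + C1*exp(3*x) + C2*exp(-x).
Apply the initial conditions: w(0) = 26/9 + C1 + C2 = -1 and w'(0) = -4/3 - C2 + 3*C1 = -1. Solving gives C1 = -8/9, C2 = -3.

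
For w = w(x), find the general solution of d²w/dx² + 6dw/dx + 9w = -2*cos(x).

w = -4*cos(x)/25 - 3*sin(x)/25 + C1*exp(-3*x) + C2*x*exp(-3*x)

Characteristic equation r² + 6r + 9 = 0 has discriminant (6)² - 4·(9) = 0, so r = -3 is a repeated root.
Hence w_h = (C1 + C2*x)*exp(-3*x).
Try w_p = A*cos(x) + B*sin(x). Substituting and equating the coefficients of cos(x) and sin(x) gives A = -4/25, B = -3/25, so w_p = -4*cos(x)/25 - 3*sin(x)/25.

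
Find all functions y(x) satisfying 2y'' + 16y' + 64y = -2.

y = -1/32 + C1*cos(4*x)*exp(-4*x) + C2*exp(-4*x)*sin(4*x)

Divide through by 2: y'' + 8y' + 32y = -1.
Characteristic equation r² + 8r + 32 = 0 has discriminant (8)² - 4·(32) = -64 < 0, so r = -4 ± 4i.
Hence y_h = C1*cos(4*x)*exp(-4*x) + C2*exp(-4*x)*sin(4*x).
For the particular solution try y_p = A0. Substituting and matching coefficients of each power of x gives A0 = -1/32, so y_p = -1/32.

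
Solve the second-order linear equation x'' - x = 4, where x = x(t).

Characteristic equation r² - 1 = 0 factors as (r + 1)(r - 1) = 0, so r = -1, 1.
Hence x_h = C1*exp(-t) + C2*exp(t).
For the particular solution try x_p = A0. Substituting and matching coefficients of each power of t gives A0 = -4, so x_p = -4.

x = -4 + C1*exp(-t) + C2*exp(t)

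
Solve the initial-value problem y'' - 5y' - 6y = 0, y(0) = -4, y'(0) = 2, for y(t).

Characteristic equation r² - 5r - 6 = 0 factors as (r - 6)(r + 1) = 0, so r = 6, -1.
Hence y_h = C1*exp(6*t) + C2*exp(-t).
Apply the initial conditions: y(0) = C1 + C2 = -4 and y'(0) = -C2 + 6*C1 = 2. Solving gives C1 = -2/7, C2 = -26/7.

y = -26*exp(-t)/7 - 2*exp(6*t)/7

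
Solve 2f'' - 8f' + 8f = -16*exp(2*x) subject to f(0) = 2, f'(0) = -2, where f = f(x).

f = 2*exp(2*x) - 6*x*exp(2*x) - 4*x**2*exp(2*x)

Divide through by 2: f'' - 4f' + 4f = -8*exp(2*x).
Characteristic equation r² - 4r + 4 = 0 has discriminant (-4)² - 4·(4) = 0, so r = 2 is a repeated root.
Hence f_h = (C1 + C2*x)*exp(2*x).
Since exp(2*x) solves the homogeneous equation (r = 2 is a root of multiplicity 2), multiply the trial by x^2. Try f_p = A*x^2*exp(2*x). Substituting into the equation and dividing by exp(2*x) gives A = -4, so f_p = -4*x^2*exp(2*x).
General solution: f = C1*exp(2*x) - 4*x^2*exp(2*x) + C2*x*exp(2*x).
Apply the initial conditions: f(0) = C1 = 2 and f'(0) = C2 + 2*C1 = -2. Solving gives C1 = 2, C2 = -6.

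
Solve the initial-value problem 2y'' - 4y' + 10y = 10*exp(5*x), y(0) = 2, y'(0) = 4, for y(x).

y = exp(5*x)/4 + exp(x)*sin(2*x)/2 + 7*cos(2*x)*exp(x)/4

Divide through by 2: y'' - 2y' + 5y = 5*exp(5*x).
Characteristic equation r² - 2r + 5 = 0 has discriminant (-2)² - 4·(5) = -16 < 0, so r = 1 ± 2i.
Hence y_h = C1*cos(2*x)*exp(x) + C2*exp(x)*sin(2*x).
Try y_p = A*exp(5*x). Substituting into the equation and dividing by exp(5*x) gives A = 1/4, so y_p = exp(5*x)/4.
General solution: y = exp(5*x)/4 + C1*cos(2*x)*exp(x) + C2*exp(x)*sin(2*x).
Apply the initial conditions: y(0) = 1/4 + C1 = 2 and y'(0) = 5/4 + C1 + 2*C2 = 4. Solving gives C1 = 7/4, C2 = 1/2.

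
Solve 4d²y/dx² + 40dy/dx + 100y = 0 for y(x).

Divide through by 4: y'' + 10y' + 25y = 0.
Characteristic equation r² + 10r + 25 = 0 has discriminant (10)² - 4·(25) = 0, so r = -5 is a repeated root.
Hence y_h = (C1 + C2*x)*exp(-5*x).

y = C1*exp(-5*x) + C2*x*exp(-5*x)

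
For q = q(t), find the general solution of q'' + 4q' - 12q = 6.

Characteristic equation r² + 4r - 12 = 0 factors as (r - 2)(r + 6) = 0, so r = 2, -6.
Hence q_h = C1*exp(2*t) + C2*exp(-6*t).
For the particular solution try q_p = A0. Substituting and matching coefficients of each power of t gives A0 = -1/2, so q_p = -1/2.

q = -1/2 + C1*exp(2*t) + C2*exp(-6*t)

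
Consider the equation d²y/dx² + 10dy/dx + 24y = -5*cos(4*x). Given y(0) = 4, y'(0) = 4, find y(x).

y = -535*exp(-6*x)/52 - 25*sin(4*x)/208 - 5*cos(4*x)/208 + 229*exp(-4*x)/16

Characteristic equation r² + 10r + 24 = 0 factors as (r + 4)(r + 6) = 0, so r = -4, -6.
Hence y_h = C1*exp(-4*x) + C2*exp(-6*x).
Try y_p = A*cos(4*x) + B*sin(4*x). Substituting and equating the coefficients of cos(4x) and sin(4x) gives A = -5/208, B = -25/208, so y_p = -25*sin(4*x)/208 - 5*cos(4*x)/208.
General solution: y = -25*sin(4*x)/208 - 5*cos(4*x)/208 + C1*exp(-4*x) + C2*exp(-6*x).
Apply the initial conditions: y(0) = -5/208 + C1 + C2 = 4 and y'(0) = -25/52 - 6*C2 - 4*C1 = 4. Solving gives C1 = 229/16, C2 = -535/52.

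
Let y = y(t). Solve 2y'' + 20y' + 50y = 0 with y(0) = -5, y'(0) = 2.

y = -5*exp(-5*t) - 23*t*exp(-5*t)

Divide through by 2: y'' + 10y' + 25y = 0.
Characteristic equation r² + 10r + 25 = 0 has discriminant (10)² - 4·(25) = 0, so r = -5 is a repeated root.
Hence y_h = (C1 + C2*t)*exp(-5*t).
Apply the initial conditions: y(0) = C1 = -5 and y'(0) = C2 - 5*C1 = 2. Solving gives C1 = -5, C2 = -23.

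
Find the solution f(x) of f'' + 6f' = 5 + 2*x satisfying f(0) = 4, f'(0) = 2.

Characteristic equation r² + 6r = 0 factors as (r + 6)r = 0, so r = -6, 0.
Hence f_h = C1*exp(-6*x) + C2.
Since 0 is a characteristic root (multiplicity 1), multiply the polynomial trial by x: try f_p = x*(A0 + A1*x). Substituting and matching coefficients of each power of x gives A0 = 7/9, A1 = 1/6, so f_p = x^2/6 + 7*x/9.
General solution: f = C2 + x^2/6 + 7*x/9 + C1*exp(-6*x).
Apply the initial conditions: f(0) = C1 + C2 = 4 and f'(0) = 7/9 - 6*C1 = 2. Solving gives C1 = -11/54, C2 = 227/54.

f = 227/54 - 11*exp(-6*x)/54 + x**2/6 + 7*x/9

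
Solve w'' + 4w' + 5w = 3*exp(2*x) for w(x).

Characteristic equation r² + 4r + 5 = 0 has discriminant (4)² - 4·(5) = -4 < 0, so r = -2 ± i.
Hence w_h = C1*cos(x)*exp(-2*x) + C2*exp(-2*x)*sin(x).
Try w_p = A*exp(2*x). Substituting into the equation and dividing by exp(2*x) gives A = 3/17, so w_p = 3*exp(2*x)/17.

w = 3*exp(2*x)/17 + C1*cos(x)*exp(-2*x) + C2*exp(-2*x)*sin(x)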